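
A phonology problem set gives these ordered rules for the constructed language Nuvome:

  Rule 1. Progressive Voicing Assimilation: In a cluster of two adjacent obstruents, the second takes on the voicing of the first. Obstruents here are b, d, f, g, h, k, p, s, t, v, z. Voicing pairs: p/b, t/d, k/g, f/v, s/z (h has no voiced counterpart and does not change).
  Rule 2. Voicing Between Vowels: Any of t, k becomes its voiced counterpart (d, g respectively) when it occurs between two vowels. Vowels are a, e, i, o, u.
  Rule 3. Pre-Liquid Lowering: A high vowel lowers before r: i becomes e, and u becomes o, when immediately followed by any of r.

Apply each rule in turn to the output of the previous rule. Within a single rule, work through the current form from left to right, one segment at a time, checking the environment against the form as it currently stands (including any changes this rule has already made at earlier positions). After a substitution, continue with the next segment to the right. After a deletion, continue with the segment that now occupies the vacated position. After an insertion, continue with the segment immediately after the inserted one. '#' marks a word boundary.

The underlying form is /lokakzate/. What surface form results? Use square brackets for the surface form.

[logaksade]

Rule 1 Progressive Voicing Assimilation: [lokakzate] → [lokaksate]
Rule 2 Voicing Between Vowels: [lokaksate] → [logaksade]
Rule 3 Pre-Liquid Lowering: no change — [logaksade]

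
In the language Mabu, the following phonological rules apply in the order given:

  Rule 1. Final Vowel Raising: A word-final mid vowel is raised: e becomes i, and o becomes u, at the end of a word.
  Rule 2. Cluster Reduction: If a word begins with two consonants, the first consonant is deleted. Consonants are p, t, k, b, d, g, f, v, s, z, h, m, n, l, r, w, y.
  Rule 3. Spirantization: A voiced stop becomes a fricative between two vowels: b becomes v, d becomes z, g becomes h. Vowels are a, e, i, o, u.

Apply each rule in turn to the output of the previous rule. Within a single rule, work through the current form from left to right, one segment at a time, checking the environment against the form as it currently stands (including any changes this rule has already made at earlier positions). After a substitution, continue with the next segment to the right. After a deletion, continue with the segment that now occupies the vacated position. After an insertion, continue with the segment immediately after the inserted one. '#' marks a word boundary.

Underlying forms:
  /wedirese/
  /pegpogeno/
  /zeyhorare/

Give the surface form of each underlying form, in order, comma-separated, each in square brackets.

/wedirese/:
  Rule 1 Final Vowel Raising: [wedirese] → [wediresi]
  Rule 2 Cluster Reduction: no change — [wediresi]
  Rule 3 Spirantization: [wediresi] → [weziresi]
/pegpogeno/:
  Rule 1 Final Vowel Raising: [pegpogeno] → [pegpogenu]
  Rule 2 Cluster Reduction: no change — [pegpogenu]
  Rule 3 Spirantization: [pegpogenu] → [pegpohenu]
/zeyhorare/:
  Rule 1 Final Vowel Raising: [zeyhorare] → [zeyhorari]
  Rule 2 Cluster Reduction: no change — [zeyhorari]
  Rule 3 Spirantization: no change — [zeyhorari]

[weziresi], [pegpohenu], [zeyhorari]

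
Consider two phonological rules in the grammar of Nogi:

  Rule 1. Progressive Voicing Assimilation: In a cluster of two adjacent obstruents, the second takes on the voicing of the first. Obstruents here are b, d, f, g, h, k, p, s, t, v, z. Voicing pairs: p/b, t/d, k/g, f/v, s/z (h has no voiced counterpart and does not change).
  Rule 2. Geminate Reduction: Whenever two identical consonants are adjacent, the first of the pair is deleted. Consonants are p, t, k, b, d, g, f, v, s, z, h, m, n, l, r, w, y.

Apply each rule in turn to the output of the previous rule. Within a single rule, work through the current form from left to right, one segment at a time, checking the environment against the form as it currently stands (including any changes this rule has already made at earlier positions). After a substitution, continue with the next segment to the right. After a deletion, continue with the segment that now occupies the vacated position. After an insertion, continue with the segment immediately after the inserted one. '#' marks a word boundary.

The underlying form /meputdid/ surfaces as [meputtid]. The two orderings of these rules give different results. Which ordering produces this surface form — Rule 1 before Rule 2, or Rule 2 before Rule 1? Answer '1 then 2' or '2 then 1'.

Order 1 then 2:
  1 Progressive Voicing Assimilation: [meputdid] → [meputtid]
  2 Geminate Reduction: [meputtid] → [meputid]
  result: [meputid]
Order 2 then 1:
  2 Geminate Reduction: no change — [meputdid]
  1 Progressive Voicing Assimilation: [meputdid] → [meputtid]
  result: [meputtid]

2 then 1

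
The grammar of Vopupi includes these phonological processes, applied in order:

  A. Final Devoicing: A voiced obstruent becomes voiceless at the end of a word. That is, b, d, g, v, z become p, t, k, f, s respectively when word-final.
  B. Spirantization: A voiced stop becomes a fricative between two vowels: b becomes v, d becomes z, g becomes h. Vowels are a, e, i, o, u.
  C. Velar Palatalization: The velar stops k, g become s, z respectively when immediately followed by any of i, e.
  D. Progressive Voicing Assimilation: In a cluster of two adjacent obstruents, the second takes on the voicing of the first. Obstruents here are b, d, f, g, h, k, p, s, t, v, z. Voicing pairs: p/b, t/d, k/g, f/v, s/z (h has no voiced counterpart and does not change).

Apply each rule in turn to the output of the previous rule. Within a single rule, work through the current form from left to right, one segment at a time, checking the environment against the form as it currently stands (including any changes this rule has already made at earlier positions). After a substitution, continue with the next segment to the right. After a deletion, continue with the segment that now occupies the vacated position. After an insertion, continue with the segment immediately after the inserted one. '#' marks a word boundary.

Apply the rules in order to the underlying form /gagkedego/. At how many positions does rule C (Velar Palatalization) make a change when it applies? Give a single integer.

1

A Final Devoicing: no change — [gagkedego]
B Spirantization: [gagkedego] → [gagkezeho]
C Velar Palatalization: [gagkezeho] → [gagsezeho]
D Progressive Voicing Assimilation: [gagsezeho] → [gagzezeho]
Rule C changed 1 position(s).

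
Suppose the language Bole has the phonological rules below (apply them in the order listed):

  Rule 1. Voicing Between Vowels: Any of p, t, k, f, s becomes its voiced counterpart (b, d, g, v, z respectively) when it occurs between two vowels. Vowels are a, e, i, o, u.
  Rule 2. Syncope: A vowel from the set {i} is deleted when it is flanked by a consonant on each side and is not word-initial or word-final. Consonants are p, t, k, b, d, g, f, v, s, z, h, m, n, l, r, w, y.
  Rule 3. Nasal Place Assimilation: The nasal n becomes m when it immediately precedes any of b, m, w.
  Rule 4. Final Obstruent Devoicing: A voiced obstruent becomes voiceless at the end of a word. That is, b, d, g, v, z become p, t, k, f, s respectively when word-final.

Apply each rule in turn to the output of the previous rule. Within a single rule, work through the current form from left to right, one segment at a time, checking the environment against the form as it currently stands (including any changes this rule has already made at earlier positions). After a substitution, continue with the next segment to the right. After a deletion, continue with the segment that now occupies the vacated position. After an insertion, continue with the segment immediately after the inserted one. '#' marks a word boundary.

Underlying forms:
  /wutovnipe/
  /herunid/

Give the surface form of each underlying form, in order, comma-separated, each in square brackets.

/wutovnipe/:
  Rule 1 Voicing Between Vowels: [wutovnipe] → [wudovnibe]
  Rule 2 Syncope: [wudovnibe] → [wudovnbe]
  Rule 3 Nasal Place Assimilation: [wudovnbe] → [wudovmbe]
  Rule 4 Final Obstruent Devoicing: no change — [wudovmbe]
/herunid/:
  Rule 1 Voicing Between Vowels: no change — [herunid]
  Rule 2 Syncope: [herunid] → [herund]
  Rule 3 Nasal Place Assimilation: no change — [herund]
  Rule 4 Final Obstruent Devoicing: [herund] → [herunt]

[wudovmbe], [herunt]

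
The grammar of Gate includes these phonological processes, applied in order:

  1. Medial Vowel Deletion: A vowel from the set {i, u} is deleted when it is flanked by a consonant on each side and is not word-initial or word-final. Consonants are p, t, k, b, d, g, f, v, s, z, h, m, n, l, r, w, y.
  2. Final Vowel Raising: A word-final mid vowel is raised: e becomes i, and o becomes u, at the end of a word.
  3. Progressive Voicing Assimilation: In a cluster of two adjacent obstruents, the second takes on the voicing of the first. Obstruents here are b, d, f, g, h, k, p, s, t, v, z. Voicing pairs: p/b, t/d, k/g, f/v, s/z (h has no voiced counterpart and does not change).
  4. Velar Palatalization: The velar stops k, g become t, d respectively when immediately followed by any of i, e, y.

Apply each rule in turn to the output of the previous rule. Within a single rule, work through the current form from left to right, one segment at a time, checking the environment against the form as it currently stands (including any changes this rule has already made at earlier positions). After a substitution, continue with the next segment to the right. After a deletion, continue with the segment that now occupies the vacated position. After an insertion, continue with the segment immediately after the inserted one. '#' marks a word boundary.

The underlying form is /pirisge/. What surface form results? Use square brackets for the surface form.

1 Medial Vowel Deletion: [pirisge] → [prsge]
2 Final Vowel Raising: [prsge] → [prsgi]
3 Progressive Voicing Assimilation: [prsgi] → [prski]
4 Velar Palatalization: [prski] → [prsti]

[prsti]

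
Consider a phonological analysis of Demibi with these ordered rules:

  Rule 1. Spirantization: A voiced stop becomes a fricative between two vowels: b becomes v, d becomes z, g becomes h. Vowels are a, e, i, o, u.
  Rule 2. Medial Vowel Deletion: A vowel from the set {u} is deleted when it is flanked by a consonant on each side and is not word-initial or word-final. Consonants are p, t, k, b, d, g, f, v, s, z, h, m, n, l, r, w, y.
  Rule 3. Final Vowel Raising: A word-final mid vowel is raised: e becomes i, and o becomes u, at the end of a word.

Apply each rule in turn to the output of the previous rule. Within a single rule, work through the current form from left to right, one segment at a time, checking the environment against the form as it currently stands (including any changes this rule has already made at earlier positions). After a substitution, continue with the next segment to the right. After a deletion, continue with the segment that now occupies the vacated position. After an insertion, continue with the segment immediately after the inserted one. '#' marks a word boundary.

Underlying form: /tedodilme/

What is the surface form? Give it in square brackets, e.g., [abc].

Rule 1 Spirantization: [tedodilme] → [tezozilme]
Rule 2 Medial Vowel Deletion: no change — [tezozilme]
Rule 3 Final Vowel Raising: [tezozilme] → [tezozilmi]

[tezozilmi]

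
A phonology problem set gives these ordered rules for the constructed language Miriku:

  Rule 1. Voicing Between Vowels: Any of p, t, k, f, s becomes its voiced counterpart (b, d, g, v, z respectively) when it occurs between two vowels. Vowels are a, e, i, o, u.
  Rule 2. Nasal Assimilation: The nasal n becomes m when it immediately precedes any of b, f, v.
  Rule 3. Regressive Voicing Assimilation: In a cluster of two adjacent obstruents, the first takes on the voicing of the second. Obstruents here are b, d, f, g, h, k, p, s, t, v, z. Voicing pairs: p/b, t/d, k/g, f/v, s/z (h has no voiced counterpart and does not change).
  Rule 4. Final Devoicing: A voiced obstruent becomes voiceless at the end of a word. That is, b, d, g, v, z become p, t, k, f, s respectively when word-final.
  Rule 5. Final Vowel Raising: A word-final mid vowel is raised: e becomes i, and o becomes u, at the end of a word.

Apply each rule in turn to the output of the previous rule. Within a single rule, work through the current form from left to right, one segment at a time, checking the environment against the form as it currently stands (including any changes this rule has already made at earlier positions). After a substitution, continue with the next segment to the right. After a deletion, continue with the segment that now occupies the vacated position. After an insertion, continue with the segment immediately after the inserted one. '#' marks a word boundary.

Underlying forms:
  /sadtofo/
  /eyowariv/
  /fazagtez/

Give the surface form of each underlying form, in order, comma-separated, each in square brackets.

[sattovu], [eyowarif], [fazaktes]

/sadtofo/:
  Rule 1 Voicing Between Vowels: [sadtofo] → [sadtovo]
  Rule 2 Nasal Assimilation: no change — [sadtovo]
  Rule 3 Regressive Voicing Assimilation: [sadtovo] → [sattovo]
  Rule 4 Final Devoicing: no change — [sattovo]
  Rule 5 Final Vowel Raising: [sattovo] → [sattovu]
/eyowariv/:
  Rule 1 Voicing Between Vowels: no change — [eyowariv]
  Rule 2 Nasal Assimilation: no change — [eyowariv]
  Rule 3 Regressive Voicing Assimilation: no change — [eyowariv]
  Rule 4 Final Devoicing: [eyowariv] → [eyowarif]
  Rule 5 Final Vowel Raising: no change — [eyowarif]
/fazagtez/:
  Rule 1 Voicing Between Vowels: no change — [fazagtez]
  Rule 2 Nasal Assimilation: no change — [fazagtez]
  Rule 3 Regressive Voicing Assimilation: [fazagtez] → [fazaktez]
  Rule 4 Final Devoicing: [fazaktez] → [fazaktes]
  Rule 5 Final Vowel Raising: no change — [fazaktes]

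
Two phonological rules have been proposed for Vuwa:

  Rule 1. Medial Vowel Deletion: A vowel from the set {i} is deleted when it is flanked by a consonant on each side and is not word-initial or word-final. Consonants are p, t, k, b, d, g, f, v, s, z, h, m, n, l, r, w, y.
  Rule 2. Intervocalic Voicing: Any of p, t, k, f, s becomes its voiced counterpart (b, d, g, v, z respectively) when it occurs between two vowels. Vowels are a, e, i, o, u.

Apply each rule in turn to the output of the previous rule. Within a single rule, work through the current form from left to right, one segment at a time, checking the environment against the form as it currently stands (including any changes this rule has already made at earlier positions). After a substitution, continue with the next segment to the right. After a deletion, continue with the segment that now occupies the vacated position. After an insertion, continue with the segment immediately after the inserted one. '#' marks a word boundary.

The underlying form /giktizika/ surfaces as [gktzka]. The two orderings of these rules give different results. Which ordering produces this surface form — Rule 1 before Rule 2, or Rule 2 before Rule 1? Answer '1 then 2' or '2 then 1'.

1 then 2

Order 1 then 2:
  1 Medial Vowel Deletion: [giktizika] → [gktzka]
  2 Intervocalic Voicing: no change — [gktzka]
  result: [gktzka]
Order 2 then 1:
  2 Intervocalic Voicing: [giktizika] → [giktiziga]
  1 Medial Vowel Deletion: [giktiziga] → [gktzga]
  result: [gktzga]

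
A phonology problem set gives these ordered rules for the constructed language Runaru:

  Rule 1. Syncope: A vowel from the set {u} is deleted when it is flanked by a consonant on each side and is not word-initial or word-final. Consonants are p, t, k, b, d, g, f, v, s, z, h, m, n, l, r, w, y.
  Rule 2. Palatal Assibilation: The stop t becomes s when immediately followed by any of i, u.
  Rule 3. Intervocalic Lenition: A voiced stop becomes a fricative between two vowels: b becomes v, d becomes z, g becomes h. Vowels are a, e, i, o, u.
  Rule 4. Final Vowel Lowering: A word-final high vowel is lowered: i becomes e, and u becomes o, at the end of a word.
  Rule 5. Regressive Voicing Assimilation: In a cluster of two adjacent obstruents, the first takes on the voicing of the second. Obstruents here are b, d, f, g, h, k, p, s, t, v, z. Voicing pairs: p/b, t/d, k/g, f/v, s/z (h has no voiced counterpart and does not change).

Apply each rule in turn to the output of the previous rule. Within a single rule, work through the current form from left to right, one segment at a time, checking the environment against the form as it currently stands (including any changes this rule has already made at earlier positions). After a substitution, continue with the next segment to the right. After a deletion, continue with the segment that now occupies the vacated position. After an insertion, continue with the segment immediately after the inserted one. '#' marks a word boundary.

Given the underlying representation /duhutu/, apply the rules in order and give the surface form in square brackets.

[thso]

Rule 1 Syncope: [duhutu] → [dhtu]
Rule 2 Palatal Assibilation: [dhtu] → [dhsu]
Rule 3 Intervocalic Lenition: no change — [dhsu]
Rule 4 Final Vowel Lowering: [dhsu] → [dhso]
Rule 5 Regressive Voicing Assimilation: [dhso] → [thso]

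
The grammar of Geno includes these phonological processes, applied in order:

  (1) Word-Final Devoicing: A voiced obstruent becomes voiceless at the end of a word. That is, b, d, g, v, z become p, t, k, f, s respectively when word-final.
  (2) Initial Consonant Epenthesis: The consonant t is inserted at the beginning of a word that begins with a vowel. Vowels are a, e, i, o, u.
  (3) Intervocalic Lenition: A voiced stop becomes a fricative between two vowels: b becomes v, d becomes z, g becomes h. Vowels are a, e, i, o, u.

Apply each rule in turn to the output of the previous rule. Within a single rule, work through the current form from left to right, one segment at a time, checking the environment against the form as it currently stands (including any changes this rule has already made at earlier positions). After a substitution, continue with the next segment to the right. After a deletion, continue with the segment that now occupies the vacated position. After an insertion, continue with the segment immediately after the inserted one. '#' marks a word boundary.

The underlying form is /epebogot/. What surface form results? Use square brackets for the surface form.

(1) Word-Final Devoicing: no change — [epebogot]
(2) Initial Consonant Epenthesis: [epebogot] → [tepebogot]
(3) Intervocalic Lenition: [tepebogot] → [tepevohot]

[tepevohot]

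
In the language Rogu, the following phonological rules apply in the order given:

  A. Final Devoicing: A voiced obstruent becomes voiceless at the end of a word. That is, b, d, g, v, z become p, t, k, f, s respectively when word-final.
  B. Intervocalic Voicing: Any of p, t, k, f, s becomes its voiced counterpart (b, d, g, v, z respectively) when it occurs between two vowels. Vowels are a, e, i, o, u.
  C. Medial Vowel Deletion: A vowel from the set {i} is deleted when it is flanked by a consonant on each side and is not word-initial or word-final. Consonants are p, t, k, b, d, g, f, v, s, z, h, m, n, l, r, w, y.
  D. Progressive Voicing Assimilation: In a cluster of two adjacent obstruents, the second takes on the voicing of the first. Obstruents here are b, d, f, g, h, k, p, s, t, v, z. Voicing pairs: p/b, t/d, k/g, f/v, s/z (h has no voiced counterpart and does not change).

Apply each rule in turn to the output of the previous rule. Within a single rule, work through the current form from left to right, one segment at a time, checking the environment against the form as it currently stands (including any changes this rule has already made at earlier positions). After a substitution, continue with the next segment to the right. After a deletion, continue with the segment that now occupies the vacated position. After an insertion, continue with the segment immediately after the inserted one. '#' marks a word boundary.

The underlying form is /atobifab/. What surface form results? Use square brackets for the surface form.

A Final Devoicing: [atobifab] → [atobifap]
B Intervocalic Voicing: [atobifap] → [adobivap]
C Medial Vowel Deletion: [adobivap] → [adobvap]
D Progressive Voicing Assimilation: no change — [adobvap]

[adobvap]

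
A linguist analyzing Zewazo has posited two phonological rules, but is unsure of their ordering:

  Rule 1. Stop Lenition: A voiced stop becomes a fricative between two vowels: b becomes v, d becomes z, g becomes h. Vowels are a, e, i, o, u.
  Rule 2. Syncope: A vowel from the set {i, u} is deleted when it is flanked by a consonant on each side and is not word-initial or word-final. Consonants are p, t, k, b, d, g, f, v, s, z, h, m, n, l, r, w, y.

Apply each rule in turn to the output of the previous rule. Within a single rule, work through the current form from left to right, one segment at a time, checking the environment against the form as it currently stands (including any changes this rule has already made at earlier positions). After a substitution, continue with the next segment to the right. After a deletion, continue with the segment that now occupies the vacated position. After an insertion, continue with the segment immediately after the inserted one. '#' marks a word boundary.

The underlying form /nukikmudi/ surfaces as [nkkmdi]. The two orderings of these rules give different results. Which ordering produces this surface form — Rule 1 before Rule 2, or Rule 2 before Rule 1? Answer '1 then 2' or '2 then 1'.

2 then 1

Order 1 then 2:
  1 Stop Lenition: [nukikmudi] → [nukikmuzi]
  2 Syncope: [nukikmuzi] → [nkkmzi]
  result: [nkkmzi]
Order 2 then 1:
  2 Syncope: [nukikmudi] → [nkkmdi]
  1 Stop Lenition: no change — [nkkmdi]
  result: [nkkmdi]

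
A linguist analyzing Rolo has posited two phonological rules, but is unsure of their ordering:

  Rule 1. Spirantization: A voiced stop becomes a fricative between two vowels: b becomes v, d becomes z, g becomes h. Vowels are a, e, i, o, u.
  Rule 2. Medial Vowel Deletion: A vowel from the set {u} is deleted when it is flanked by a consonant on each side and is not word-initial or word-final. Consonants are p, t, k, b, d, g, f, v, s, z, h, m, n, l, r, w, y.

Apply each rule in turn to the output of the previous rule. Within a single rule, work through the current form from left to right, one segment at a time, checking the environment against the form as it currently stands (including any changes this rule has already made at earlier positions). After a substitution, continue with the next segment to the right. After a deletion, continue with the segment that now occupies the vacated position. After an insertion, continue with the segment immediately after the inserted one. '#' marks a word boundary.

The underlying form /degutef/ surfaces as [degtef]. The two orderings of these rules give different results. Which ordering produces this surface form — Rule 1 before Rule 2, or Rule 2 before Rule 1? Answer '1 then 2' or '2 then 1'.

Order 1 then 2:
  1 Spirantization: [degutef] → [dehutef]
  2 Medial Vowel Deletion: [dehutef] → [dehtef]
  result: [dehtef]
Order 2 then 1:
  2 Medial Vowel Deletion: [degutef] → [degtef]
  1 Spirantization: no change — [degtef]
  result: [degtef]

2 then 1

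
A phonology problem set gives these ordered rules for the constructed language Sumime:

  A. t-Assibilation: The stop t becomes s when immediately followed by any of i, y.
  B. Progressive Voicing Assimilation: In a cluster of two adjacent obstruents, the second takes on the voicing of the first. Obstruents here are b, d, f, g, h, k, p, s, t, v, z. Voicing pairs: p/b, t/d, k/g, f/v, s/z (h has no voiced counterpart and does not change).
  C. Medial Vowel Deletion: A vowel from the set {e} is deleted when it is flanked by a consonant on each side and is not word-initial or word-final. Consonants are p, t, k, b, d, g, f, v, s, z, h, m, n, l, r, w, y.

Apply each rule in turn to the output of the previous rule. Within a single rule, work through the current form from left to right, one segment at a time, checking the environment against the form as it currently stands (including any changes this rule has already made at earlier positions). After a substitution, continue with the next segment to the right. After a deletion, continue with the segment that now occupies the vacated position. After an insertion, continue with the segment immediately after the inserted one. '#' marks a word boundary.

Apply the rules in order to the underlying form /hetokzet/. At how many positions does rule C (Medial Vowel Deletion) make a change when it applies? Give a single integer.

A t-Assibilation: no change — [hetokzet]
B Progressive Voicing Assimilation: [hetokzet] → [hetokset]
C Medial Vowel Deletion: [hetokset] → [htokst]
Rule C changed 2 position(s).

2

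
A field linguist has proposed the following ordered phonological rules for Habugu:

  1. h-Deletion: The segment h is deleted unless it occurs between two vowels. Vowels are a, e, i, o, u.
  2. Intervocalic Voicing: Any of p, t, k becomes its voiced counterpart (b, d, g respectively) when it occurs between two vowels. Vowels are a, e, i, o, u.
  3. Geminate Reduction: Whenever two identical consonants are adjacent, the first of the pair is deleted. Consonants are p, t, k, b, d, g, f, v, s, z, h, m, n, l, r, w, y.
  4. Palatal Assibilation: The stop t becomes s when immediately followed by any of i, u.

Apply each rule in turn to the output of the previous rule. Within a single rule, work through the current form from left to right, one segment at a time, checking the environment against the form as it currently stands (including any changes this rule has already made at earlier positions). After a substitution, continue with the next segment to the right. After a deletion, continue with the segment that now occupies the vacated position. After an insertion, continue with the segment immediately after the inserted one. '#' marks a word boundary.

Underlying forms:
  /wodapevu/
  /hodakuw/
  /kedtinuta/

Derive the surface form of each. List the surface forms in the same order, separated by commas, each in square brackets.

[wodabevu], [odaguw], [kedsinuda]

/wodapevu/:
  1 h-Deletion: no change — [wodapevu]
  2 Intervocalic Voicing: [wodapevu] → [wodabevu]
  3 Geminate Reduction: no change — [wodabevu]
  4 Palatal Assibilation: no change — [wodabevu]
/hodakuw/:
  1 h-Deletion: [hodakuw] → [odakuw]
  2 Intervocalic Voicing: [odakuw] → [odaguw]
  3 Geminate Reduction: no change — [odaguw]
  4 Palatal Assibilation: no change — [odaguw]
/kedtinuta/:
  1 h-Deletion: no change — [kedtinuta]
  2 Intervocalic Voicing: [kedtinuta] → [kedtinuda]
  3 Geminate Reduction: no change — [kedtinuda]
  4 Palatal Assibilation: [kedtinuda] → [kedsinuda]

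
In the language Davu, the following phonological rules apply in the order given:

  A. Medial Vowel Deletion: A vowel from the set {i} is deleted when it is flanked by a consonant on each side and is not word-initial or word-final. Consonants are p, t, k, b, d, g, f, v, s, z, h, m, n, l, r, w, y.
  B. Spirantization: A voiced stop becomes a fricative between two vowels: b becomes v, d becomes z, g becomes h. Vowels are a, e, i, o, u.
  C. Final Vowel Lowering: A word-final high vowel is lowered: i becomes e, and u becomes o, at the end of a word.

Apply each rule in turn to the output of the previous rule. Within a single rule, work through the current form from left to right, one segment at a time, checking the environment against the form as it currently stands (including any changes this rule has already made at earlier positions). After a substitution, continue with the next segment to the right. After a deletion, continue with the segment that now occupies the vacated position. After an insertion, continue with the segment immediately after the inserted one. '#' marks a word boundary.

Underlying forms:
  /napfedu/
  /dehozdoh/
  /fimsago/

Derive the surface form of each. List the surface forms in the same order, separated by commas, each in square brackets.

/napfedu/:
  A Medial Vowel Deletion: no change — [napfedu]
  B Spirantization: [napfedu] → [napfezu]
  C Final Vowel Lowering: [napfezu] → [napfezo]
/dehozdoh/:
  A Medial Vowel Deletion: no change — [dehozdoh]
  B Spirantization: no change — [dehozdoh]
  C Final Vowel Lowering: no change — [dehozdoh]
/fimsago/:
  A Medial Vowel Deletion: [fimsago] → [fmsago]
  B Spirantization: [fmsago] → [fmsaho]
  C Final Vowel Lowering: no change — [fmsaho]

[napfezo], [dehozdoh], [fmsaho]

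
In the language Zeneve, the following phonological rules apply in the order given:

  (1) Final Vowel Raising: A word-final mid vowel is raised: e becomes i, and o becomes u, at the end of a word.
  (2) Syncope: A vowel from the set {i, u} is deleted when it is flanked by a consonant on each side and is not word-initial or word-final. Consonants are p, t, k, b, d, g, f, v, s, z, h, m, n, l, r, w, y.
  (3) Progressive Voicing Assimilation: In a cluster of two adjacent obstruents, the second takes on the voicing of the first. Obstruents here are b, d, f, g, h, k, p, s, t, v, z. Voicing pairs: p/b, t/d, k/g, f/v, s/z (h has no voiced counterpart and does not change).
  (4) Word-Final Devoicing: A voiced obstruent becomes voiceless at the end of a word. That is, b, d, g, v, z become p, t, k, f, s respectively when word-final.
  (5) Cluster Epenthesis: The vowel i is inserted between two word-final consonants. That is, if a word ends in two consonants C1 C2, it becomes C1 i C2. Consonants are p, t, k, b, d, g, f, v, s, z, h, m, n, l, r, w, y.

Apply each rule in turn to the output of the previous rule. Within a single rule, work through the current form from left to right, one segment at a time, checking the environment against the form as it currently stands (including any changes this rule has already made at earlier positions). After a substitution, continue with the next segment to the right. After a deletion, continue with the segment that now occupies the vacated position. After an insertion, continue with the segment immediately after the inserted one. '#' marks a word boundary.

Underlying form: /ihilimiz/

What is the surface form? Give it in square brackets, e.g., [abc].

[ihlmis]

(1) Final Vowel Raising: no change — [ihilimiz]
(2) Syncope: [ihilimiz] → [ihlmz]
(3) Progressive Voicing Assimilation: no change — [ihlmz]
(4) Word-Final Devoicing: [ihlmz] → [ihlms]
(5) Cluster Epenthesis: [ihlms] → [ihlmis]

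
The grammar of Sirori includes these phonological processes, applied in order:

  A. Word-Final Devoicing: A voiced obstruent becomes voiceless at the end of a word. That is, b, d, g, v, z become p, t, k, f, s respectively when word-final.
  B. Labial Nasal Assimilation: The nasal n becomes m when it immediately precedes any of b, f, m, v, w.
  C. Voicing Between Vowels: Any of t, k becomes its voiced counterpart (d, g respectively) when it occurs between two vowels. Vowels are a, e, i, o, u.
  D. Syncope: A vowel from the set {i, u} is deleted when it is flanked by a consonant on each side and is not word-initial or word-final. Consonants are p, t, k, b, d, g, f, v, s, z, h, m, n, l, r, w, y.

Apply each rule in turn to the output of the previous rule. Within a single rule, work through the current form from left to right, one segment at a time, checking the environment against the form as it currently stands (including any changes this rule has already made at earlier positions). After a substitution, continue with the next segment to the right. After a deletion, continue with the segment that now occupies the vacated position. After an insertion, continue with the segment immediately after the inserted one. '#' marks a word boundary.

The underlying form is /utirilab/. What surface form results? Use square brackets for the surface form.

A Word-Final Devoicing: [utirilab] → [utirilap]
B Labial Nasal Assimilation: no change — [utirilap]
C Voicing Between Vowels: [utirilap] → [udirilap]
D Syncope: [udirilap] → [udrlap]

[udrlap]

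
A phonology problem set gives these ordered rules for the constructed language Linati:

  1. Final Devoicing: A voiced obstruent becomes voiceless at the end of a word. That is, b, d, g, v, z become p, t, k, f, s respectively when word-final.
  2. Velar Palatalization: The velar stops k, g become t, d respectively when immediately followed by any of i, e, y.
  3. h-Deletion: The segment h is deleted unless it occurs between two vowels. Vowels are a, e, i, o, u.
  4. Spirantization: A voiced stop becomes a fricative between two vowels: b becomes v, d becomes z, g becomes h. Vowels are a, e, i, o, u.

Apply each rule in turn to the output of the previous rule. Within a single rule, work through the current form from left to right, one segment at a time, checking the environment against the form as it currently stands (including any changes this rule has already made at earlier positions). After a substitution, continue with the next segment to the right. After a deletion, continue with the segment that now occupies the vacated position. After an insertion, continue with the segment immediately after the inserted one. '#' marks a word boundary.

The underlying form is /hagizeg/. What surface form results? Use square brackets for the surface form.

[azizek]

1 Final Devoicing: [hagizeg] → [hagizek]
2 Velar Palatalization: [hagizek] → [hadizek]
3 h-Deletion: [hadizek] → [adizek]
4 Spirantization: [adizek] → [azizek]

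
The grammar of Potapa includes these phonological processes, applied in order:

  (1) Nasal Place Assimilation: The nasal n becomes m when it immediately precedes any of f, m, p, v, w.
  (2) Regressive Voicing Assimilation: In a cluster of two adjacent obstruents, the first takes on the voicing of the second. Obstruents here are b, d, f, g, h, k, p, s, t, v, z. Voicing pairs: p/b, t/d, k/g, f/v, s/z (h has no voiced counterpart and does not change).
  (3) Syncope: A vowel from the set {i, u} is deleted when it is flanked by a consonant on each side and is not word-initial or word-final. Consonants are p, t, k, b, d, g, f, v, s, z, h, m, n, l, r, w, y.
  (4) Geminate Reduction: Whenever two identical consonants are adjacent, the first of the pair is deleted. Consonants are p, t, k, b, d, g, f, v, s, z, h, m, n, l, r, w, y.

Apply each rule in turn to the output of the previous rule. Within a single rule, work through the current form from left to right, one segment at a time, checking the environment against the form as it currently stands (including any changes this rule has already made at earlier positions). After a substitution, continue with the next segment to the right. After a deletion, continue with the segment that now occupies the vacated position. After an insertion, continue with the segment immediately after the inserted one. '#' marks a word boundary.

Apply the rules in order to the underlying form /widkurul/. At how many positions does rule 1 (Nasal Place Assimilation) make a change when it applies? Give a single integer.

0

(1) Nasal Place Assimilation: no change — [widkurul]
(2) Regressive Voicing Assimilation: [widkurul] → [witkurul]
(3) Syncope: [witkurul] → [wtkrl]
(4) Geminate Reduction: no change — [wtkrl]
Rule 1 changed 0 position(s).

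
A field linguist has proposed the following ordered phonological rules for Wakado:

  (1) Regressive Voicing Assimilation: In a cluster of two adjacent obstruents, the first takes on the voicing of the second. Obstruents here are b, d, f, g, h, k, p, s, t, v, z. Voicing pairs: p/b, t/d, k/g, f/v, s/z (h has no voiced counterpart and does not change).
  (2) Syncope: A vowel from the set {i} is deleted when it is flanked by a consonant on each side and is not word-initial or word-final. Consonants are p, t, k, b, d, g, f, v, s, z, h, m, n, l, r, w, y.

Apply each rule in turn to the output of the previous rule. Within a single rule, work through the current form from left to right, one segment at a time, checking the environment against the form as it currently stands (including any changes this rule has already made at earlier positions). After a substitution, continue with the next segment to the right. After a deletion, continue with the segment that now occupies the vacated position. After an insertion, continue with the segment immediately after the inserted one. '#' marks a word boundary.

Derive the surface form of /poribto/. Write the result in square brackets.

(1) Regressive Voicing Assimilation: [poribto] → [poripto]
(2) Syncope: [poripto] → [porpto]

[porpto]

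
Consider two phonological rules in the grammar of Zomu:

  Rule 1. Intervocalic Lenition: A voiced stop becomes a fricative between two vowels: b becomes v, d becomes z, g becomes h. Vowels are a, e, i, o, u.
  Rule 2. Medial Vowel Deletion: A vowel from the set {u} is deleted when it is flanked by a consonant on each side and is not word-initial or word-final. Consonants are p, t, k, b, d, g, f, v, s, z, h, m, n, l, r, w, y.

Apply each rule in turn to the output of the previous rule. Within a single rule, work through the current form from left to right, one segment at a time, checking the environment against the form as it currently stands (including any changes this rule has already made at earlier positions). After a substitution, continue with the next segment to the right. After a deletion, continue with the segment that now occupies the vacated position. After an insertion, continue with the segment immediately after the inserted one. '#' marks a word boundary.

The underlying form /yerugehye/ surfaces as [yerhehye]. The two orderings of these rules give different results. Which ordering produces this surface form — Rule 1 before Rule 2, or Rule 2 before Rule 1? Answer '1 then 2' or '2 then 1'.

1 then 2

Order 1 then 2:
  1 Intervocalic Lenition: [yerugehye] → [yeruhehye]
  2 Medial Vowel Deletion: [yeruhehye] → [yerhehye]
  result: [yerhehye]
Order 2 then 1:
  2 Medial Vowel Deletion: [yerugehye] → [yergehye]
  1 Intervocalic Lenition: no change — [yergehye]
  result: [yergehye]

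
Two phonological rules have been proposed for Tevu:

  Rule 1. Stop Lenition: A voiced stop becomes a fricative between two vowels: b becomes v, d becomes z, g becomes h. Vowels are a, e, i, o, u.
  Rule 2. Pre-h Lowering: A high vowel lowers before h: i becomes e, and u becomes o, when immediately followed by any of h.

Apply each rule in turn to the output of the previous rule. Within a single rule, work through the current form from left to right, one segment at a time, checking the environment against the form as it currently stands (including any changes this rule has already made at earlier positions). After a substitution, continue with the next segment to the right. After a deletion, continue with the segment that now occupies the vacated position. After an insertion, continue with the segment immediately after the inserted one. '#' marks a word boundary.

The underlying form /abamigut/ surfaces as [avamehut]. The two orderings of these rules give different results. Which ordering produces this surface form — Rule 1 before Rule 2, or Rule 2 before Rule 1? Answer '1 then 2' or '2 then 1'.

1 then 2

Order 1 then 2:
  1 Stop Lenition: [abamigut] → [avamihut]
  2 Pre-h Lowering: [avamihut] → [avamehut]
  result: [avamehut]
Order 2 then 1:
  2 Pre-h Lowering: no change — [abamigut]
  1 Stop Lenition: [abamigut] → [avamihut]
  result: [avamihut]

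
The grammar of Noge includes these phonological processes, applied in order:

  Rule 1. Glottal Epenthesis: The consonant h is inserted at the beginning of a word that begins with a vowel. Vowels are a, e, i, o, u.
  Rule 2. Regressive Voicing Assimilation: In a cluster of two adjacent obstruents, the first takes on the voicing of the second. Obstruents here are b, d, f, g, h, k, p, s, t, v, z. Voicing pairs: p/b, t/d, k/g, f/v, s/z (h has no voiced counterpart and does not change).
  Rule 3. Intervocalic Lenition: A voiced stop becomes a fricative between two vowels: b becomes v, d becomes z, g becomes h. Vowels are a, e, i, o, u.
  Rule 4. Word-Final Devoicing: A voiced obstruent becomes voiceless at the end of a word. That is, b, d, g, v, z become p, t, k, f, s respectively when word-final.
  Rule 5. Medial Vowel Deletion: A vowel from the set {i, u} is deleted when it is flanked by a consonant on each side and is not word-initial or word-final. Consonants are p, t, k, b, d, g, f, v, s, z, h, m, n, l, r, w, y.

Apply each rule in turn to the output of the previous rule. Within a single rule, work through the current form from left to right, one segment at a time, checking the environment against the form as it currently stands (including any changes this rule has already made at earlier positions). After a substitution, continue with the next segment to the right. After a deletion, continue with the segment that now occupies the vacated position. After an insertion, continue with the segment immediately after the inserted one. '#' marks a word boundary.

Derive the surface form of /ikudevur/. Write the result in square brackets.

[hkzevr]

Rule 1 Glottal Epenthesis: [ikudevur] → [hikudevur]
Rule 2 Regressive Voicing Assimilation: no change — [hikudevur]
Rule 3 Intervocalic Lenition: [hikudevur] → [hikuzevur]
Rule 4 Word-Final Devoicing: no change — [hikuzevur]
Rule 5 Medial Vowel Deletion: [hikuzevur] → [hkzevr]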